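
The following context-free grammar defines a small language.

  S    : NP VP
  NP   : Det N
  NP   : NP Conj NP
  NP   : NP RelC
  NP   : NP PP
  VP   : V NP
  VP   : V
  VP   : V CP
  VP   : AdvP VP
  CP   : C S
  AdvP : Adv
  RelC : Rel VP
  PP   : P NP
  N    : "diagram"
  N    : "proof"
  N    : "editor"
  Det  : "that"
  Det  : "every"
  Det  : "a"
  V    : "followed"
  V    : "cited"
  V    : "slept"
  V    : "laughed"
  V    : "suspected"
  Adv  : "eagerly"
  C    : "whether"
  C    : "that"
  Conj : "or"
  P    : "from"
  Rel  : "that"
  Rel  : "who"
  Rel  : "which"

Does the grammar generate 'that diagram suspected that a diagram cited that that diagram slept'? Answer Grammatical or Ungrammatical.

S
  NP
    Det: that
    N: diagram
  VP
    V: suspected
    CP
      C: that
      S
        NP
          Det: a
          N: diagram
        VP
          V: cited
          CP
            C: that
            S
              NP
                Det: that
                N: diagram
              VP
                V: slept
Every word is introduced by a lexical rule and the phrasal rules combine the resulting categories into a single S.

Grammatical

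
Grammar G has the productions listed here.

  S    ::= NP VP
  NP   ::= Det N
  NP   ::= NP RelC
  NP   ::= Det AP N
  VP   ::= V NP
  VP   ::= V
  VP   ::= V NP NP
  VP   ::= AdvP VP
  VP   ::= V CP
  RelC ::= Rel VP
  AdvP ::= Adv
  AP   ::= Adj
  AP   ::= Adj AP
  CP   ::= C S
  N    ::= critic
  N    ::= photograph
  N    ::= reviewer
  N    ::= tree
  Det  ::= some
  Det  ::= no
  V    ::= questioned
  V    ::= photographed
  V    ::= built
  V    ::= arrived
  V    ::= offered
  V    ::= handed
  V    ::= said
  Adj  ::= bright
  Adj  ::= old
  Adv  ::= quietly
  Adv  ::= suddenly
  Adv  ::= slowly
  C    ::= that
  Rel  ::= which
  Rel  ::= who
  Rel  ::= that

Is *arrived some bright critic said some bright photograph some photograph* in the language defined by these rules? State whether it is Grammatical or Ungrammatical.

For S → NP VP, no prefix of the string parses as an NP.

Ungrammatical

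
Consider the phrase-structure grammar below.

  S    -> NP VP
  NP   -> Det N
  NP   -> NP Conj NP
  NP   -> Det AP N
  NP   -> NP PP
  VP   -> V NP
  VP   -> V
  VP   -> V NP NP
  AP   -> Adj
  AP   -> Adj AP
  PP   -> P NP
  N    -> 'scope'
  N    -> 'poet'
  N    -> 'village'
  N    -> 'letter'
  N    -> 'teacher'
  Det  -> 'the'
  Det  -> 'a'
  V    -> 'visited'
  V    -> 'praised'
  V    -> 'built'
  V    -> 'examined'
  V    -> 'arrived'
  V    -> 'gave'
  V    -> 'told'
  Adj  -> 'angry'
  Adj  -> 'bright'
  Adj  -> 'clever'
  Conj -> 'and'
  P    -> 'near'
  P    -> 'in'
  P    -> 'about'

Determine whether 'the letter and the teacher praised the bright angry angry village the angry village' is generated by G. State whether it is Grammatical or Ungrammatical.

Grammatical

[S [NP [NP [Det the] [N letter]] [Conj and] [NP [Det the] [N teacher]]] [VP [V praised] [NP [Det the] [AP [Adj bright] [AP [Adj angry] [AP [Adj angry]]]] [N village]] [NP [Det the] [AP [Adj angry]] [N village]]]]
The bracketing above is licensed at every node by one of the given productions, with S at the root.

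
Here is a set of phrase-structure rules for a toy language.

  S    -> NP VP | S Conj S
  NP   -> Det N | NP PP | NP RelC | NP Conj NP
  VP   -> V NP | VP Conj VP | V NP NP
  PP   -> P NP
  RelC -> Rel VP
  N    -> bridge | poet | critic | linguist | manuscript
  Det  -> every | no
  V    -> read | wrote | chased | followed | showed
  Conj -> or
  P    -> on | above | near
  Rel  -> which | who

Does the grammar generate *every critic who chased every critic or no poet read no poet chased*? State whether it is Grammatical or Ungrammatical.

For S → NP VP, every NP-prefix leaves a non-VP remainder: after 'every critic' the remainder is not a VP; after 'every critic who chased every critic' the remainder is not a VP; after 'every critic who chased every critic or no poet' the remainder is not a VP. The alternative S rule S → S Conj S likewise has no satisfying split.

Ungrammatical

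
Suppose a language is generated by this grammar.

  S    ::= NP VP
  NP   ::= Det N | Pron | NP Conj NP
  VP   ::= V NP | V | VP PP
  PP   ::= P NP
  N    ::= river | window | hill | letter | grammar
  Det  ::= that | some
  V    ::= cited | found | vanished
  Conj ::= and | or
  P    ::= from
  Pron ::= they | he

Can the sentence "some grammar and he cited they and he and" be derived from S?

Ungrammatical

For S → NP VP, every NP-prefix leaves a non-VP remainder: after 'some grammar' the remainder is not a VP; after 'some grammar and he' the remainder is not a VP.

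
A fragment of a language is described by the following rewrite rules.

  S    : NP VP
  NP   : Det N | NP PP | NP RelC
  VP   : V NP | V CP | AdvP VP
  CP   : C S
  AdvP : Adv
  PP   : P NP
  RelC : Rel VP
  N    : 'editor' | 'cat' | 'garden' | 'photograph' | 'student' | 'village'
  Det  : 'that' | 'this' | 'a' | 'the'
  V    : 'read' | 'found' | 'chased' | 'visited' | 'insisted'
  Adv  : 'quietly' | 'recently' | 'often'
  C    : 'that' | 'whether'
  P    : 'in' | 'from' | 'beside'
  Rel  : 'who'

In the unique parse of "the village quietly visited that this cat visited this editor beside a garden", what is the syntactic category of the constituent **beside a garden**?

PP

S
  NP
    Det: the
    N: village
  VP
    AdvP
      Adv: quietly
    VP
      V: visited
      CP
        C: that
        S
          NP
            Det: this
            N: cat
          VP
            V: visited
            NP
              NP
                Det: this
                N: editor
              PP
                P: beside
                NP
                  Det: a
                  N: garden
The span 'beside a garden' is the PP node built by PP → P NP.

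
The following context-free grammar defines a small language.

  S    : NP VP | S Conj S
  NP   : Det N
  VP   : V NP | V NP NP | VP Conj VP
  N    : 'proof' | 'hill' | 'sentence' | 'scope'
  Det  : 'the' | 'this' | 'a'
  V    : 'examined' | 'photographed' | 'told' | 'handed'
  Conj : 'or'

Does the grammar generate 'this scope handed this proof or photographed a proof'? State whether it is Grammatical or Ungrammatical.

Grammatical

[S [NP [Det this] [N scope]] [VP [VP [V handed] [NP [Det this] [N proof]]] [Conj or] [VP [V photographed] [NP [Det a] [N proof]]]]]
The bracketing above is licensed at every node by one of the given productions, with S at the root.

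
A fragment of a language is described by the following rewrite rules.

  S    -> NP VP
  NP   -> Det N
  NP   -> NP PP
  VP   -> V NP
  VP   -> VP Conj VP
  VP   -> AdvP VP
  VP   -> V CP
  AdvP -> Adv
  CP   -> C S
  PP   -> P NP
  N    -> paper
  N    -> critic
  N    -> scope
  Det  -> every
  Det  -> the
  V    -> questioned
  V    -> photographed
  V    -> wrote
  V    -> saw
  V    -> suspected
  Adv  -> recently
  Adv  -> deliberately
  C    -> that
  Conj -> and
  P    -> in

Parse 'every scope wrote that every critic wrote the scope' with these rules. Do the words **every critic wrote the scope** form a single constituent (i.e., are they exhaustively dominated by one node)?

[S [NP [Det every] [N scope]] [VP [V wrote] [CP [C that] [S [NP [Det every] [N critic]] [VP [V wrote] [NP [Det the] [N scope]]]]]]]
The words 'every critic wrote the scope' are exhaustively dominated by a single S node (built by S → NP VP), so they form a constituent.

Yes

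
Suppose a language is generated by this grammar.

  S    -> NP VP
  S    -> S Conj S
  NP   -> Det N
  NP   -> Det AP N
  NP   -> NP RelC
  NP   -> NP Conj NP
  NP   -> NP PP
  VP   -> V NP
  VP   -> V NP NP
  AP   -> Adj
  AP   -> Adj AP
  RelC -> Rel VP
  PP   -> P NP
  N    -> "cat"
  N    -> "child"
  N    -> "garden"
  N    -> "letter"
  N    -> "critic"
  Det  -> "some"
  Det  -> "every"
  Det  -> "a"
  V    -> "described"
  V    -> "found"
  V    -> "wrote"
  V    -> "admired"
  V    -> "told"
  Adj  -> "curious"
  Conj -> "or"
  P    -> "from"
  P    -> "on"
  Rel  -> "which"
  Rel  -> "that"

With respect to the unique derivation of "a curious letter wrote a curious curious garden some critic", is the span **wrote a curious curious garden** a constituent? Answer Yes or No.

[S [NP [Det a] [AP [Adj curious]] [N letter]] [VP [V wrote] [NP [Det a] [AP [Adj curious] [AP [Adj curious]]] [N garden]] [NP [Det some] [N critic]]]]
The smallest constituent containing 'wrote a curious curious garden' is the VP spanning 'wrote a curious curious garden some critic'; no single node in the tree dominates exactly the given words.

No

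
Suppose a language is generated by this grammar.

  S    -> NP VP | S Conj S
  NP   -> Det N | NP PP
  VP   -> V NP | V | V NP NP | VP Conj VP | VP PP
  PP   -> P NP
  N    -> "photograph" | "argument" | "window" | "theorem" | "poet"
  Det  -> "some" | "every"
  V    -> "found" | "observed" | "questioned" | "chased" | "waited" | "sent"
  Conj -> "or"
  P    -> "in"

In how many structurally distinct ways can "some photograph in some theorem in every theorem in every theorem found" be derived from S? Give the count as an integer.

Two of the 5 distinct bracketings:
[S [NP [NP [Det some] [N photograph]] [PP [P in] [NP [NP [Det some] [N theorem]] [PP [P in] [NP [NP [Det every] [N theorem]] [PP [P in] [NP [Det every] [N theorem]]]]]]]] [VP [V found]]]
[S [NP [NP [Det some] [N photograph]] [PP [P in] [NP [NP [NP [Det some] [N theorem]] [PP [P in] [NP [Det every] [N theorem]]]] [PP [P in] [NP [Det every] [N theorem]]]]]] [VP [V found]]]
The trees differ in how a recursive rule is bracketed over the same span.

5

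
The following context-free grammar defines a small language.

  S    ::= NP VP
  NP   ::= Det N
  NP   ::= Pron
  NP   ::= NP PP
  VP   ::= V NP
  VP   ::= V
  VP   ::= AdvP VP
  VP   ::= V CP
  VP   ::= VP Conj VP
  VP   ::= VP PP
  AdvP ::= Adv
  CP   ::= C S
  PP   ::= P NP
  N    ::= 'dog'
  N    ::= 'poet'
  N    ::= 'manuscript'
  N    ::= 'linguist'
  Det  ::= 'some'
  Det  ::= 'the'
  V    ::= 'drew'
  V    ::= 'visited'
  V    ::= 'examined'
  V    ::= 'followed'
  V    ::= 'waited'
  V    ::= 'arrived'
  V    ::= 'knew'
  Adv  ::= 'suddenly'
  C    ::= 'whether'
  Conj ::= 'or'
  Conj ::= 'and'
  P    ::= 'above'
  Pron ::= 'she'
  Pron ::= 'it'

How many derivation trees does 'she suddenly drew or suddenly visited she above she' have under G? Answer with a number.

9

Two of the 9 distinct bracketings:
[S [NP [Pron she]] [VP [AdvP [Adv suddenly]] [VP [VP [V drew]] [Conj or] [VP [AdvP [Adv suddenly]] [VP [V visited] [NP [NP [Pron she]] [PP [P above] [NP [Pron she]]]]]]]]]
[S [NP [Pron she]] [VP [AdvP [Adv suddenly]] [VP [VP [V drew]] [Conj or] [VP [AdvP [Adv suddenly]] [VP [VP [V visited] [NP [Pron she]]] [PP [P above] [NP [Pron she]]]]]]]]
The difference turns on whether NP → NP PP is used at the relevant span, versus an alternative expansion of NP.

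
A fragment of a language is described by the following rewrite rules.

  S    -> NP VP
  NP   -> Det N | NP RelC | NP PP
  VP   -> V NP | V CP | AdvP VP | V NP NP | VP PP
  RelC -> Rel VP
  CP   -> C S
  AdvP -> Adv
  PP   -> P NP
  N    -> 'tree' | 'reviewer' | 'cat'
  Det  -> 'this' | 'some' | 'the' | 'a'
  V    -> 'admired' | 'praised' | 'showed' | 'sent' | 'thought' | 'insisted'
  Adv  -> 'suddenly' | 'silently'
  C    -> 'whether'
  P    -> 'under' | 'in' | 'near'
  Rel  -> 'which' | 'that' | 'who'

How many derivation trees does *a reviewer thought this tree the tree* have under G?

1

[S [NP [Det a] [N reviewer]] [VP [V thought] [NP [Det this] [N tree]] [NP [Det the] [N tree]]]]
No rule offers an alternative attachment or grouping for any span, so this is the only derivation.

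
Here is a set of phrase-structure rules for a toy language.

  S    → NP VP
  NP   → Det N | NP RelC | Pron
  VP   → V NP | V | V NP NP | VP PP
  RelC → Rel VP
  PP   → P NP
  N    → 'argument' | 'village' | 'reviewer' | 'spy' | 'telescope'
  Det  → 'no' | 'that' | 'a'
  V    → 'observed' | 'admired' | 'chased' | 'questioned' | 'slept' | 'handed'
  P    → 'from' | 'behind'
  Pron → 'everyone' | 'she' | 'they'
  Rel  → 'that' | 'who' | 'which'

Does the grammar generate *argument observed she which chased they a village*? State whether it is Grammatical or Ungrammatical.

Ungrammatical

For S → NP VP, no prefix of the string parses as an NP.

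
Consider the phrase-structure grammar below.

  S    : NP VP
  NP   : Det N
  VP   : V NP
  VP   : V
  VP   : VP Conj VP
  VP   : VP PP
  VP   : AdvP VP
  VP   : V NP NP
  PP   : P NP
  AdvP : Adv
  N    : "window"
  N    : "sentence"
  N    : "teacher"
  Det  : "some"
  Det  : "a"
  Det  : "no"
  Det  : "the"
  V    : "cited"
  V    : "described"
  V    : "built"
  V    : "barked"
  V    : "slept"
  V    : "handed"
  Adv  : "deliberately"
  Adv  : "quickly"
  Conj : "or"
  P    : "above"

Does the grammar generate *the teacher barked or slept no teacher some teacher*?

S
  NP
    Det: the
    N: teacher
  VP
    VP
      V: barked
    Conj: or
    VP
      V: slept
      NP
        Det: no
        N: teacher
      NP
        Det: some
        N: teacher
Every word is introduced by a lexical rule and the phrasal rules combine the resulting categories into a single S.

Grammatical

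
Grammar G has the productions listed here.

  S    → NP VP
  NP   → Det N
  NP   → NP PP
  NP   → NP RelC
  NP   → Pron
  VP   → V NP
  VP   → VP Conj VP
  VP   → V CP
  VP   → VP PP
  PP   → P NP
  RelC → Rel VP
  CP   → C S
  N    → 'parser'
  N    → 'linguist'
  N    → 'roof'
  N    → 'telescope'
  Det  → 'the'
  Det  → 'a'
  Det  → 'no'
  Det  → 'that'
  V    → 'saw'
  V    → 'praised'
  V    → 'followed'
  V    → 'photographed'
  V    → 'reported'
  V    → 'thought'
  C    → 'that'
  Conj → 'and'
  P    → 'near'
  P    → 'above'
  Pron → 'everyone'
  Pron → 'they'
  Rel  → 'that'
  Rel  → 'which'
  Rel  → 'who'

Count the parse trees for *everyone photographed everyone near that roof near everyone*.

5

Two of the 5 distinct bracketings:
[S [NP [Pron everyone]] [VP [V photographed] [NP [NP [Pron everyone]] [PP [P near] [NP [NP [Det that] [N roof]] [PP [P near] [NP [Pron everyone]]]]]]]]
[S [NP [Pron everyone]] [VP [V photographed] [NP [NP [NP [Pron everyone]] [PP [P near] [NP [Det that] [N roof]]]] [PP [P near] [NP [Pron everyone]]]]]]
The trees differ in how a recursive rule is bracketed over the same span.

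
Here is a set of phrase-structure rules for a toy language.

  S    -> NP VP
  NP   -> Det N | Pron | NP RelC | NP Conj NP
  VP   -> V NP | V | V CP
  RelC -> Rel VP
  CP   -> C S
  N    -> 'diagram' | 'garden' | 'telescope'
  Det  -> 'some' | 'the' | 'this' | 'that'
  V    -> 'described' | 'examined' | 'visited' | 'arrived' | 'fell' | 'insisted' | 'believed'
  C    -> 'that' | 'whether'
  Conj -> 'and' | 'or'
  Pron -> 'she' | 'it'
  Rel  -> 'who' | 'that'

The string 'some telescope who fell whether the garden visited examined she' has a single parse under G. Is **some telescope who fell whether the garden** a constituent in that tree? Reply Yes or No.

[S [NP [NP [Det some] [N telescope]] [RelC [Rel who] [VP [V fell] [CP [C whether] [S [NP [Det the] [N garden]] [VP [V visited]]]]]]] [VP [V examined] [NP [Pron she]]]]
The smallest constituent containing 'some telescope who fell whether the garden' is the NP spanning 'some telescope who fell whether the garden visited'; no single node in the tree dominates exactly the given words.

No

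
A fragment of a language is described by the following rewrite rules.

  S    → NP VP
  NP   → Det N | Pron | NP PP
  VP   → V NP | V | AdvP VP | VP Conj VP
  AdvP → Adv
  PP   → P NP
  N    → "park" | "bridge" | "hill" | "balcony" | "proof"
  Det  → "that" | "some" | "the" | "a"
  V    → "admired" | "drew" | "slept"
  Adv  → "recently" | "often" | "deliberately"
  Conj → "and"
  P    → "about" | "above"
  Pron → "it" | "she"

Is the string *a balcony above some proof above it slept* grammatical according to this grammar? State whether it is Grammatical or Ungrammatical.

Grammatical

[S [NP [NP [Det a] [N balcony]] [PP [P above] [NP [NP [Det some] [N proof]] [PP [P above] [NP [Pron it]]]]]] [VP [V slept]]]
Each bracket corresponds to one application of a listed rule, so the string is derivable from S.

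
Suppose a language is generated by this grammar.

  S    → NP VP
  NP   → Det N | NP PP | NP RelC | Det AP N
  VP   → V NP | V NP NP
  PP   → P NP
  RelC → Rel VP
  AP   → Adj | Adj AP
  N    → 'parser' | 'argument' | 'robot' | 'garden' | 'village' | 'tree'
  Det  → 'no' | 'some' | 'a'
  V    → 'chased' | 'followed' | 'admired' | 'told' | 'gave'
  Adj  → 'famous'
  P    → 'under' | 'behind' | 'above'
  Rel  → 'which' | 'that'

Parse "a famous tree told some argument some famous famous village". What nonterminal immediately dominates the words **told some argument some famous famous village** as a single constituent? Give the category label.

[S [NP [Det a] [AP [Adj famous]] [N tree]] [VP [V told] [NP [Det some] [N argument]] [NP [Det some] [AP [Adj famous] [AP [Adj famous]]] [N village]]]]
The span 'told some argument some famous famous village' is the VP node built by VP → V NP NP.

VP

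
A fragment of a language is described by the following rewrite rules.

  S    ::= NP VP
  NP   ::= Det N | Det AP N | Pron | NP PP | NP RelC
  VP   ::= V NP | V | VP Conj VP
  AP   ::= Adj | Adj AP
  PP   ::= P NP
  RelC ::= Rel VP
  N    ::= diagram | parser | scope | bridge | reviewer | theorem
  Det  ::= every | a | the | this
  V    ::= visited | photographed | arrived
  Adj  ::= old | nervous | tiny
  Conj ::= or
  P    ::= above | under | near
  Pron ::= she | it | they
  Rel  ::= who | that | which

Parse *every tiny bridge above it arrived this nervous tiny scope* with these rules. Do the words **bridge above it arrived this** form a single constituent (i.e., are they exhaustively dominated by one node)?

[S [NP [NP [Det every] [AP [Adj tiny]] [N bridge]] [PP [P above] [NP [Pron it]]]] [VP [V arrived] [NP [Det this] [AP [Adj nervous] [AP [Adj tiny]]] [N scope]]]]
The smallest constituent containing 'bridge above it arrived this' is the S spanning 'every tiny bridge above it arrived this nervous tiny scope'; no single node in the tree dominates exactly the given words.

No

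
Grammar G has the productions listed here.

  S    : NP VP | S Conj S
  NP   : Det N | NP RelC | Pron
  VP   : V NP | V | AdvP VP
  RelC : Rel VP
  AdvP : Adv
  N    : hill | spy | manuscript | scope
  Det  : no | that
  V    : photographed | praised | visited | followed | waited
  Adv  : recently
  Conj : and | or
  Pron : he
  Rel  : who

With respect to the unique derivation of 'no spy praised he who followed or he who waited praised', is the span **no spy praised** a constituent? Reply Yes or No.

[S [S [NP [Det no] [N spy]] [VP [V praised] [NP [NP [Pron he]] [RelC [Rel who] [VP [V followed]]]]]] [Conj or] [S [NP [NP [Pron he]] [RelC [Rel who] [VP [V waited]]]] [VP [V praised]]]]
The smallest constituent containing 'no spy praised' is the S spanning 'no spy praised he who followed'; no single node in the tree dominates exactly the given words.

No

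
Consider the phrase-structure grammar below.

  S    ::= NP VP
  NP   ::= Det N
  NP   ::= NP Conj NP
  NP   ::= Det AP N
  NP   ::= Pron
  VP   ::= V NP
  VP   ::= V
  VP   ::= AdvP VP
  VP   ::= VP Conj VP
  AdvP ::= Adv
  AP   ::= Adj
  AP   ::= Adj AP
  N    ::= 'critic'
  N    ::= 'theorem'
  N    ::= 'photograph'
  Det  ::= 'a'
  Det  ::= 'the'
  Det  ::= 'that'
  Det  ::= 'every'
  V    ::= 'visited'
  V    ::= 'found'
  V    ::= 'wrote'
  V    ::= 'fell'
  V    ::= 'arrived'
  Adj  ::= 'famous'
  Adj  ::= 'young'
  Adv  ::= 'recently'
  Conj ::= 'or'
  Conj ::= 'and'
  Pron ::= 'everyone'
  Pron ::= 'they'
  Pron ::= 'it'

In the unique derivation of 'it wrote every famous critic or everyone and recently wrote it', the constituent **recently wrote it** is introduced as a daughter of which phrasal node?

S
  NP
    Pron: it
  VP
    VP
      V: wrote
      NP
        NP
          Det: every
          AP
            Adj: famous
          N: critic
        Conj: or
        NP
          Pron: everyone
    Conj: and
    VP
      AdvP
        Adv: recently
      VP
        V: wrote
        NP
          Pron: it
The span 'recently wrote it' is the VP node built by VP → AdvP VP.
Its mother is the VP built by VP → VP Conj VP.

VP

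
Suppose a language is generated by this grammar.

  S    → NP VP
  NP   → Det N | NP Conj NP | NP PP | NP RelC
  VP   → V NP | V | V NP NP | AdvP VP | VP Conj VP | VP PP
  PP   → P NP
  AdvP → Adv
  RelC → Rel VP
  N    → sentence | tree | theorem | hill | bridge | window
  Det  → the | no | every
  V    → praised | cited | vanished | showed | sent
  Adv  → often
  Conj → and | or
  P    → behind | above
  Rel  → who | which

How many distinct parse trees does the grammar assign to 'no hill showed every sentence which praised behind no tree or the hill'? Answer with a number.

Two of the 5 distinct bracketings:
[S [NP [Det no] [N hill]] [VP [V showed] [NP [NP [NP [NP [Det every] [N sentence]] [RelC [Rel which] [VP [V praised]]]] [PP [P behind] [NP [Det no] [N tree]]]] [Conj or] [NP [Det the] [N hill]]]]]
[S [NP [Det no] [N hill]] [VP [V showed] [NP [NP [NP [Det every] [N sentence]] [RelC [Rel which] [VP [VP [V praised]] [PP [P behind] [NP [Det no] [N tree]]]]]] [Conj or] [NP [Det the] [N hill]]]]]
The difference turns on whether NP → NP PP is used at the relevant span, versus an alternative expansion of NP.

5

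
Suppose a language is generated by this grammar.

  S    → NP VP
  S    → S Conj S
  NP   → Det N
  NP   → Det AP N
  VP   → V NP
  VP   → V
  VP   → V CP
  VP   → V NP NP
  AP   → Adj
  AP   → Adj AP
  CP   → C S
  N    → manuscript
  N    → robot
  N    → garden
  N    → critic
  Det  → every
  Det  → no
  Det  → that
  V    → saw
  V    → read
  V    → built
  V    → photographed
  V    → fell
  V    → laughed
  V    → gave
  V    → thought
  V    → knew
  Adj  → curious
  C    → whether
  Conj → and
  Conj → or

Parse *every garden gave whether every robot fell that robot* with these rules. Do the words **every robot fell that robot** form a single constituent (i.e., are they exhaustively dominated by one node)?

[S [NP [Det every] [N garden]] [VP [V gave] [CP [C whether] [S [NP [Det every] [N robot]] [VP [V fell] [NP [Det that] [N robot]]]]]]]
The words 'every robot fell that robot' are exhaustively dominated by a single S node (built by S → NP VP), so they form a constituent.

Yes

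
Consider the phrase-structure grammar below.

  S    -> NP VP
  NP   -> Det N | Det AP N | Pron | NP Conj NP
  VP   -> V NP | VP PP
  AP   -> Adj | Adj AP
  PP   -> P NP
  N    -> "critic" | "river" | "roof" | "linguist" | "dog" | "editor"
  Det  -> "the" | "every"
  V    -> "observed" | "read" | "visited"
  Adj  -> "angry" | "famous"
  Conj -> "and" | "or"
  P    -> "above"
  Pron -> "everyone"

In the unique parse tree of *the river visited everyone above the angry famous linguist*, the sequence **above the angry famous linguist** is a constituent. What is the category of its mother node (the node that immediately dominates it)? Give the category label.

VP

[S [NP [Det the] [N river]] [VP [VP [V visited] [NP [Pron everyone]]] [PP [P above] [NP [Det the] [AP [Adj angry] [AP [Adj famous]]] [N linguist]]]]]
The span 'above the angry famous linguist' is the PP node built by PP → P NP.
Its mother is the VP built by VP → VP PP.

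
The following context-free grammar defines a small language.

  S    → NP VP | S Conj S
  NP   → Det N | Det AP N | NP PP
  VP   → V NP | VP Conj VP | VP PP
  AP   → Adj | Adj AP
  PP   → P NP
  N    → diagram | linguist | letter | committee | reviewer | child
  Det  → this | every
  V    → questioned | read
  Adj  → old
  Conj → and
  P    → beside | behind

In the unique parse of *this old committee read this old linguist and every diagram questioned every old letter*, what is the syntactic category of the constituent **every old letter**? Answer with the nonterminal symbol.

NP

[S [S [NP [Det this] [AP [Adj old]] [N committee]] [VP [V read] [NP [Det this] [AP [Adj old]] [N linguist]]]] [Conj and] [S [NP [Det every] [N diagram]] [VP [V questioned] [NP [Det every] [AP [Adj old]] [N letter]]]]]
The span 'every old letter' is the NP node built by NP → Det AP N.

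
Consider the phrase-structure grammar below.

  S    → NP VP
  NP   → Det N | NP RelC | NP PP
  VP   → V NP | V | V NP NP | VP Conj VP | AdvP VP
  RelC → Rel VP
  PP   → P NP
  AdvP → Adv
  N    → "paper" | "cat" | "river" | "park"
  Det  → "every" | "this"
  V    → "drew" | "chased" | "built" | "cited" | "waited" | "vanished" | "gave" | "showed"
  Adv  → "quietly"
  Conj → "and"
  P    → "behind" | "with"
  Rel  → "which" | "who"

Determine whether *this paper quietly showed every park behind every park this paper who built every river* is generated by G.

Grammatical

[S [NP [Det this] [N paper]] [VP [AdvP [Adv quietly]] [VP [V showed] [NP [NP [Det every] [N park]] [PP [P behind] [NP [Det every] [N park]]]] [NP [NP [Det this] [N paper]] [RelC [Rel who] [VP [V built] [NP [Det every] [N river]]]]]]]]
Each bracket corresponds to one application of a listed rule, so the string is derivable from S.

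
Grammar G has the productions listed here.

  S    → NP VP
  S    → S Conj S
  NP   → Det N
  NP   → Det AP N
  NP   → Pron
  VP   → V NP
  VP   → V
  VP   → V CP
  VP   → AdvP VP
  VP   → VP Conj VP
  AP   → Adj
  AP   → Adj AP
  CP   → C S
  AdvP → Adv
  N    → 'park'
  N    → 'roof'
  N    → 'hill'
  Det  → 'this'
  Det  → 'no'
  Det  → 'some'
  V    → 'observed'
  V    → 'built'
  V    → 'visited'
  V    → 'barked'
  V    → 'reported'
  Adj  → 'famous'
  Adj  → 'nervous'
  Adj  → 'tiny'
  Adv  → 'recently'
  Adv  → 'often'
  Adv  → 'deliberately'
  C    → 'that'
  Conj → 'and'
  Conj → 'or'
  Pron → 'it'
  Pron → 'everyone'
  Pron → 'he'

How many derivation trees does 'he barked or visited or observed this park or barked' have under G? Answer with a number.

Two of the 5 distinct bracketings:
[S [NP [Pron he]] [VP [VP [V barked]] [Conj or] [VP [VP [V visited]] [Conj or] [VP [VP [V observed] [NP [Det this] [N park]]] [Conj or] [VP [V barked]]]]]]
[S [NP [Pron he]] [VP [VP [V barked]] [Conj or] [VP [VP [VP [V visited]] [Conj or] [VP [V observed] [NP [Det this] [N park]]]] [Conj or] [VP [V barked]]]]]
The trees differ in how a recursive rule is bracketed over the same span.

5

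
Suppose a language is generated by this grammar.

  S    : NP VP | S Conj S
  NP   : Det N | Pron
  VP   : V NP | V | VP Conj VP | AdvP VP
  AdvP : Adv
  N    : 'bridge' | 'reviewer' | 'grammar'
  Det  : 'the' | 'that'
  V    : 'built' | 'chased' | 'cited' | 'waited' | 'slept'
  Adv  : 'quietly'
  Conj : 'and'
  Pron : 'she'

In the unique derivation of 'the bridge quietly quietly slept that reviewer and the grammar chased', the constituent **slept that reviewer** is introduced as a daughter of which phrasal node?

VP

S
  S
    NP
      Det: the
      N: bridge
    VP
      AdvP
        Adv: quietly
      VP
        AdvP
          Adv: quietly
        VP
          V: slept
          NP
            Det: that
            N: reviewer
  Conj: and
  S
    NP
      Det: the
      N: grammar
    VP
      V: chased
The span 'slept that reviewer' is the VP node built by VP → V NP.
Its mother is the VP built by VP → AdvP VP.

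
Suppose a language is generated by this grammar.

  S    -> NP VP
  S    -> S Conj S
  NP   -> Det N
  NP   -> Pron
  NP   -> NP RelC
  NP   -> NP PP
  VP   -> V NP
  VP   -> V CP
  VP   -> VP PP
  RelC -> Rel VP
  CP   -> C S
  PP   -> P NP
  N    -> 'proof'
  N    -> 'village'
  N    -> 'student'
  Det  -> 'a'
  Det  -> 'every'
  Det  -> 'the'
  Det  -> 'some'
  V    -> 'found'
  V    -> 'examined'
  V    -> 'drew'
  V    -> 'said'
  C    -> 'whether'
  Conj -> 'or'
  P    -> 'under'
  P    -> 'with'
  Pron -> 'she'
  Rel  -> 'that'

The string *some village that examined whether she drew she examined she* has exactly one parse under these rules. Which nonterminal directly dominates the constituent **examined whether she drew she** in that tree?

[S [NP [NP [Det some] [N village]] [RelC [Rel that] [VP [V examined] [CP [C whether] [S [NP [Pron she]] [VP [V drew] [NP [Pron she]]]]]]]] [VP [V examined] [NP [Pron she]]]]
The span 'examined whether she drew she' is the VP node built by VP → V CP.
Its mother is the RelC built by RelC → Rel VP.

RelC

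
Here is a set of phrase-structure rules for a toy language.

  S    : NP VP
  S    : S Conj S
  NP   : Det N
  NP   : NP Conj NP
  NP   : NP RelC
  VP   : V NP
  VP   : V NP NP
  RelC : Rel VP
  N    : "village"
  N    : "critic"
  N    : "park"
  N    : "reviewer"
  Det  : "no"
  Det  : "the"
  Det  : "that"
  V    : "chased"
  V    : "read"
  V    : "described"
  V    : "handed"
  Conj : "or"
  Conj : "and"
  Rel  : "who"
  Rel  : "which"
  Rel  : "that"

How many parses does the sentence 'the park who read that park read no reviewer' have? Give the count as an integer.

1

[S [NP [NP [Det the] [N park]] [RelC [Rel who] [VP [V read] [NP [Det that] [N park]]]]] [VP [V read] [NP [Det no] [N reviewer]]]]
No rule offers an alternative attachment or grouping for any span, so this is the only derivation.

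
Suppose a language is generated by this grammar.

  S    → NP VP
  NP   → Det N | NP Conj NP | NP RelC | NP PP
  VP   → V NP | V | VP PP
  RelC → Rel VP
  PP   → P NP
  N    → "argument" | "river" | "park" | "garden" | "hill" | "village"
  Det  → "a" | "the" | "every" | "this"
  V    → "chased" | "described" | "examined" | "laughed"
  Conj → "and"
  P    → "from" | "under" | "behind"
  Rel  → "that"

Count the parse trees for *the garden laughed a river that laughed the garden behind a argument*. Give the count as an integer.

4

Two of the 4 distinct bracketings:
[S [NP [Det the] [N garden]] [VP [V laughed] [NP [NP [Det a] [N river]] [RelC [Rel that] [VP [V laughed] [NP [NP [Det the] [N garden]] [PP [P behind] [NP [Det a] [N argument]]]]]]]]]
[S [NP [Det the] [N garden]] [VP [V laughed] [NP [NP [Det a] [N river]] [RelC [Rel that] [VP [VP [V laughed] [NP [Det the] [N garden]]] [PP [P behind] [NP [Det a] [N argument]]]]]]]]
The difference turns on whether NP → NP PP is used at the relevant span, versus an alternative expansion of NP.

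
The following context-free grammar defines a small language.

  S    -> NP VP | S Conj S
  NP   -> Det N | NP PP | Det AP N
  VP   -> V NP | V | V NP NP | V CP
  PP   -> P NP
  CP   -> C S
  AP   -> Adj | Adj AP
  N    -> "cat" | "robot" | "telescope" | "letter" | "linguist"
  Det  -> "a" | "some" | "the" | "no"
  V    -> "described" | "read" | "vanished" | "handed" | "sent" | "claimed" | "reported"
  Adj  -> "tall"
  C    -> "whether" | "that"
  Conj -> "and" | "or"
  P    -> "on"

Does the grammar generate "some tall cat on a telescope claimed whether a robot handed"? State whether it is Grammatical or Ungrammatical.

Grammatical

S
  NP
    NP
      Det: some
      AP
        Adj: tall
      N: cat
    PP
      P: on
      NP
        Det: a
        N: telescope
  VP
    V: claimed
    CP
      C: whether
      S
        NP
          Det: a
          N: robot
        VP
          V: handed
The bracketing above is licensed at every node by one of the given productions, with S at the root.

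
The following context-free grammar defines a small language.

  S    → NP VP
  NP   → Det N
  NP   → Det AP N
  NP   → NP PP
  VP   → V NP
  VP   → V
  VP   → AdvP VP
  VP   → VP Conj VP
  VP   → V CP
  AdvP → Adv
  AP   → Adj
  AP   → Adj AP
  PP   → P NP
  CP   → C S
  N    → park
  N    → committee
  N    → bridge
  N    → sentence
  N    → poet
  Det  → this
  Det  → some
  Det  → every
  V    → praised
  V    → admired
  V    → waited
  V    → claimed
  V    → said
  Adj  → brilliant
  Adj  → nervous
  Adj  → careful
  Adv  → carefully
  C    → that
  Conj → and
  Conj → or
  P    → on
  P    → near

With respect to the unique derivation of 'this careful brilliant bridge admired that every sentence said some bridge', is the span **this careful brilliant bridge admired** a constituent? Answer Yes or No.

No

[S [NP [Det this] [AP [Adj careful] [AP [Adj brilliant]]] [N bridge]] [VP [V admired] [CP [C that] [S [NP [Det every] [N sentence]] [VP [V said] [NP [Det some] [N bridge]]]]]]]
The smallest constituent containing 'this careful brilliant bridge admired' is the S spanning 'this careful brilliant bridge admired that every sentence said some bridge'; no single node in the tree dominates exactly the given words.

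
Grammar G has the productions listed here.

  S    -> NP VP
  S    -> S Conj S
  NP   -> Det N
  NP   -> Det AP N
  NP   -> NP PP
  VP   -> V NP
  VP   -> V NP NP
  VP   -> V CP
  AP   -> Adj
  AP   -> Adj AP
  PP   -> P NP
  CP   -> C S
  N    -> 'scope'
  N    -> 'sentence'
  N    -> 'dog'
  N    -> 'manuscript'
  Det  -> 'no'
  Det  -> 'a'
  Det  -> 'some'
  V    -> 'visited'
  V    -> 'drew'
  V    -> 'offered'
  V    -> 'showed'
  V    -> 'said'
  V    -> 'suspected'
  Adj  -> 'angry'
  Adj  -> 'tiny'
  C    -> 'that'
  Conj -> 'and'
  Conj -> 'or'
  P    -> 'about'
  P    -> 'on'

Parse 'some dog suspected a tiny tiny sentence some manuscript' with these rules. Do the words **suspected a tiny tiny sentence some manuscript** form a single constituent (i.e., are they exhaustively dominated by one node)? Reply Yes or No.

[S [NP [Det some] [N dog]] [VP [V suspected] [NP [Det a] [AP [Adj tiny] [AP [Adj tiny]]] [N sentence]] [NP [Det some] [N manuscript]]]]
The words 'suspected a tiny tiny sentence some manuscript' are exhaustively dominated by a single VP node (built by VP → V NP NP), so they form a constituent.

Yes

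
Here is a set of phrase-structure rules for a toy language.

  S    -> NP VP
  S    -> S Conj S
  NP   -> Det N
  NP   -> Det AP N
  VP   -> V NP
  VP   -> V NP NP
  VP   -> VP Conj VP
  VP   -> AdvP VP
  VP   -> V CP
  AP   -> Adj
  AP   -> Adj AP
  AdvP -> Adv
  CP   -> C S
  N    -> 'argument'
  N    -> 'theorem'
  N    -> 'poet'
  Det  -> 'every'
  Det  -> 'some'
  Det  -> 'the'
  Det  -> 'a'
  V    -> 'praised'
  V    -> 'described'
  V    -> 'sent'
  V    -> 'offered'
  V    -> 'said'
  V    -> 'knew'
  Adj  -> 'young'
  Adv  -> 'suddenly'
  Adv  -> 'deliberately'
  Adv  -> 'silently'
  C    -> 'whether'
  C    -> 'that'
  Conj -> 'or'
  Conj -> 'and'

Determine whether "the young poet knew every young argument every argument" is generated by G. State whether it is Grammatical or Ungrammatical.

Grammatical

S
  NP
    Det: the
    AP
      Adj: young
    N: poet
  VP
    V: knew
    NP
      Det: every
      AP
        Adj: young
      N: argument
    NP
      Det: every
      N: argument
Each bracket corresponds to one application of a listed rule, so the string is derivable from S.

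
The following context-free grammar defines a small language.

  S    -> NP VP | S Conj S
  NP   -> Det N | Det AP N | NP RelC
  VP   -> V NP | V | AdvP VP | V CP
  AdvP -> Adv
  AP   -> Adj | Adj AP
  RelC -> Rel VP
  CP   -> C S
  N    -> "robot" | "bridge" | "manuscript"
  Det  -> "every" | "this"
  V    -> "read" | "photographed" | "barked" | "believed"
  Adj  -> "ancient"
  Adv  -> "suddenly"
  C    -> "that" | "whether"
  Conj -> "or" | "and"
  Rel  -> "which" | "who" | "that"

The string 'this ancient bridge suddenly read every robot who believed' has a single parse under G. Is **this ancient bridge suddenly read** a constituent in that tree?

[S [NP [Det this] [AP [Adj ancient]] [N bridge]] [VP [AdvP [Adv suddenly]] [VP [V read] [NP [NP [Det every] [N robot]] [RelC [Rel who] [VP [V believed]]]]]]]
The smallest constituent containing 'this ancient bridge suddenly read' is the S spanning 'this ancient bridge suddenly read every robot who believed'; no single node in the tree dominates exactly the given words.

No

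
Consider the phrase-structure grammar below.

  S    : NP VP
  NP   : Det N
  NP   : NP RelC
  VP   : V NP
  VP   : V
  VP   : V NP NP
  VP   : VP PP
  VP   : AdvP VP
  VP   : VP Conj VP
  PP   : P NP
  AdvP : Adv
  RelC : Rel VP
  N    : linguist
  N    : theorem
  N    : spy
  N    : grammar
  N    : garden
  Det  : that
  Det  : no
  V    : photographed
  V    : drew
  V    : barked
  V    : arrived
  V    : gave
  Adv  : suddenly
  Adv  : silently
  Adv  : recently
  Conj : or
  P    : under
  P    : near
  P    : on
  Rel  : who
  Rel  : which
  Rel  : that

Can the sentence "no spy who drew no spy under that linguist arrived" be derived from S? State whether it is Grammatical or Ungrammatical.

Grammatical

S
  NP
    NP
      Det: no
      N: spy
    RelC
      Rel: who
      VP
        VP
          V: drew
          NP
            Det: no
            N: spy
        PP
          P: under
          NP
            Det: that
            N: linguist
  VP
    V: arrived
The bracketing above is licensed at every node by one of the given productions, with S at the root.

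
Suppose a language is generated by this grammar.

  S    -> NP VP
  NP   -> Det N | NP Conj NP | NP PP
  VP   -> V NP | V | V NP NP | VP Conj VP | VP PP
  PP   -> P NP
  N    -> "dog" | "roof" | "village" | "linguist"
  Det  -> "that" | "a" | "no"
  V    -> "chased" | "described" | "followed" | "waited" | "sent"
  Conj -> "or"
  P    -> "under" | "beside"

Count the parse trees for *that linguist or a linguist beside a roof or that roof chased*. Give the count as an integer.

Two of the 5 distinct bracketings:
[S [NP [NP [Det that] [N linguist]] [Conj or] [NP [NP [NP [Det a] [N linguist]] [PP [P beside] [NP [Det a] [N roof]]]] [Conj or] [NP [Det that] [N roof]]]] [VP [V chased]]]
[S [NP [NP [Det that] [N linguist]] [Conj or] [NP [NP [Det a] [N linguist]] [PP [P beside] [NP [NP [Det a] [N roof]] [Conj or] [NP [Det that] [N roof]]]]]] [VP [V chased]]]
The trees differ in how a recursive rule is bracketed over the same span.

5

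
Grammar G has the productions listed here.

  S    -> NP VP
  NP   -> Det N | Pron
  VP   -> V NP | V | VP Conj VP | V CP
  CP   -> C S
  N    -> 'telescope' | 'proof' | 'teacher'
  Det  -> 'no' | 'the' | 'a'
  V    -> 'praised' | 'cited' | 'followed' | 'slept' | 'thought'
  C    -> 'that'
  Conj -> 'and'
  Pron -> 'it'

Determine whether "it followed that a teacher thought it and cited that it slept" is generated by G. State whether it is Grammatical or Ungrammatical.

[S [NP [Pron it]] [VP [VP [V followed] [CP [C that] [S [NP [Det a] [N teacher]] [VP [V thought] [NP [Pron it]]]]]] [Conj and] [VP [V cited] [CP [C that] [S [NP [Pron it]] [VP [V slept]]]]]]]
The bracketing above is licensed at every node by one of the given productions, with S at the root.

Grammatical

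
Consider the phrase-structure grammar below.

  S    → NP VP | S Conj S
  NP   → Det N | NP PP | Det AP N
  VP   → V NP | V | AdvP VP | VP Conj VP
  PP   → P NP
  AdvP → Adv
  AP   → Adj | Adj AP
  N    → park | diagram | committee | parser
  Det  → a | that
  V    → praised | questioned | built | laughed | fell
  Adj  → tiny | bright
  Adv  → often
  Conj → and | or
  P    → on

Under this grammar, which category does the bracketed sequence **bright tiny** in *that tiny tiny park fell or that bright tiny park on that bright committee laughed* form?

[S [S [NP [Det that] [AP [Adj tiny] [AP [Adj tiny]]] [N park]] [VP [V fell]]] [Conj or] [S [NP [NP [Det that] [AP [Adj bright] [AP [Adj tiny]]] [N park]] [PP [P on] [NP [Det that] [AP [Adj bright]] [N committee]]]] [VP [V laughed]]]]
The span 'bright tiny' is the AP node built by AP → Adj AP.

AP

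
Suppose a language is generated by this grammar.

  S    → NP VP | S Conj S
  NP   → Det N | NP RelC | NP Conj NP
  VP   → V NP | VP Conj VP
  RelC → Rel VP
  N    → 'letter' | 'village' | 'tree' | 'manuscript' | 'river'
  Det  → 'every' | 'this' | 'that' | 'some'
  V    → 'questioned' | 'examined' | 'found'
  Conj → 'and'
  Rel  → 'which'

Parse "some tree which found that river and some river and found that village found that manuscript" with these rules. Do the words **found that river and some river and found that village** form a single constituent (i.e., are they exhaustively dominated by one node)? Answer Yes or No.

Yes

[S [NP [NP [Det some] [N tree]] [RelC [Rel which] [VP [VP [V found] [NP [NP [Det that] [N river]] [Conj and] [NP [Det some] [N river]]]] [Conj and] [VP [V found] [NP [Det that] [N village]]]]]] [VP [V found] [NP [Det that] [N manuscript]]]]
The words 'found that river and some river and found that village' are exhaustively dominated by a single VP node (built by VP → VP Conj VP), so they form a constituent.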